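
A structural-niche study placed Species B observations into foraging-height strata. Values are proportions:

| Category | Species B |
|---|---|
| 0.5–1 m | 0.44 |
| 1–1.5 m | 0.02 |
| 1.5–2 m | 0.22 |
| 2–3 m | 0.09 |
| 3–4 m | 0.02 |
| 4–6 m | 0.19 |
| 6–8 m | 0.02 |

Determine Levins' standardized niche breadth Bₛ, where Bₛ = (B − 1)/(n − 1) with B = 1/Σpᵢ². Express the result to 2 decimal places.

Σpᵢ² = 0.44² + 0.02² + 0.22² + 0.09² + 0.02² + 0.19² + 0.02² = 0.1936 + 0.0004 + 0.0484 + 0.0081 + 0.0004 + 0.0361 + 0.0004 = 0.2874
B = 1 / 0.2874 = 3.4795
Bₛ = (B − 1)/(n − 1) = (3.4795 − 1)/(7 − 1) = 2.4795/6 = 0.4133

0.41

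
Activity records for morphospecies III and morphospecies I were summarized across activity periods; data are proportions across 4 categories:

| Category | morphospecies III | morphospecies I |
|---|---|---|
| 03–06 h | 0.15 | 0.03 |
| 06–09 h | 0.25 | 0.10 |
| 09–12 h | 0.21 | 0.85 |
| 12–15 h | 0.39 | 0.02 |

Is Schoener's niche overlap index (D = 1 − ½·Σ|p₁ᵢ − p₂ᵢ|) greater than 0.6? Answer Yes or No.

No

Σ|p₁ᵢ − p₂ᵢ| = 0.12 + 0.15 + 0.64 + 0.37 = 1.28
D = 1 − ½ × 1.28 = 1 − 0.640 = 0.3600
D = 0.3600 < 0.6 → No.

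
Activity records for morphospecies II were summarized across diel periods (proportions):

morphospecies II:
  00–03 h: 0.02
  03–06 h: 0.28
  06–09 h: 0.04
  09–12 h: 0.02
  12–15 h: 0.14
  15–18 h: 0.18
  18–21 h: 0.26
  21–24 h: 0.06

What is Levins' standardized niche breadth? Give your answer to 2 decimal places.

0.56

Σpᵢ² = 0.02² + 0.28² + 0.04² + 0.02² + 0.14² + 0.18² + 0.26² + 0.06² = 0.0004 + 0.0784 + 0.0016 + 0.0004 + 0.0196 + 0.0324 + 0.0676 + 0.0036 = 0.2040
B = 1 / 0.2040 = 4.9020
Bₛ = (B − 1)/(n − 1) = (4.9020 − 1)/(8 − 1) = 3.9020/7 = 0.5574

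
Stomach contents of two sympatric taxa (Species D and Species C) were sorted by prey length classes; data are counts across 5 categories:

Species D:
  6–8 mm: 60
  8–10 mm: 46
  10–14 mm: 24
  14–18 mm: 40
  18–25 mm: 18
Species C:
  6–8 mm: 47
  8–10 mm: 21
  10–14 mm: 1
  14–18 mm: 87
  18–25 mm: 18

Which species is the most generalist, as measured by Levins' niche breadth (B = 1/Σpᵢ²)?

Proportions for Species D (n=188): 60/188=0.3191, 46/188=0.2447, 24/188=0.1277, 40/188=0.2128, 18/188=0.0957
Proportions for Species C (n=174): 47/174=0.2701, 21/174=0.1207, 1/174=0.0057, 87/174=0.5000, 18/174=0.1034
Σp_Dᵢ² = 0.3191² + 0.2447² + 0.1277² + 0.2128² + 0.0957² = 0.101825 + 0.059878 + 0.016307 + 0.045284 + 0.009158 = 0.232452
B_D = 1 / 0.232452 = 4.3020
Σp_Cᵢ² = 0.2701² + 0.1207² + 0.0057² + 0.5000² + 0.1034² = 0.072954 + 0.014568 + 0.000032 + 0.250000 + 0.010692 = 0.348246
B_C = 1 / 0.348246 = 2.8715
Highest B → broadest niche (most generalist): Species D (B = 4.30).

Species D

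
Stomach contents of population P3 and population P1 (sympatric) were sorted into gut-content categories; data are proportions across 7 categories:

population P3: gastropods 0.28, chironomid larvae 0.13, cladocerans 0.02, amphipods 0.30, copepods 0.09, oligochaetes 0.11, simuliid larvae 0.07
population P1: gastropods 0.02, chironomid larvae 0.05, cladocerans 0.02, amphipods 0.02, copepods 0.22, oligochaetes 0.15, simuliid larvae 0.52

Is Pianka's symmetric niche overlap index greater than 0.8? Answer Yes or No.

Σ p₁ᵢp₂ᵢ = 0.0056 + 0.0065 + 0.0004 + 0.0060 + 0.0198 + 0.0165 + 0.0364 = 0.0912
Σp_1ᵢ² = 0.28² + 0.13² + 0.02² + 0.30² + 0.09² + 0.11² + 0.07² = 0.0784 + 0.0169 + 0.0004 + 0.0900 + 0.0081 + 0.0121 + 0.0049 = 0.2108
Σp_2ᵢ² = 0.02² + 0.05² + 0.02² + 0.02² + 0.22² + 0.15² + 0.52² = 0.0004 + 0.0025 + 0.0004 + 0.0004 + 0.0484 + 0.0225 + 0.2704 = 0.3450
O = 0.0912 / √(0.2108 × 0.3450) = 0.0912 / 0.26968 = 0.3382
O = 0.3382 < 0.8 → No.

No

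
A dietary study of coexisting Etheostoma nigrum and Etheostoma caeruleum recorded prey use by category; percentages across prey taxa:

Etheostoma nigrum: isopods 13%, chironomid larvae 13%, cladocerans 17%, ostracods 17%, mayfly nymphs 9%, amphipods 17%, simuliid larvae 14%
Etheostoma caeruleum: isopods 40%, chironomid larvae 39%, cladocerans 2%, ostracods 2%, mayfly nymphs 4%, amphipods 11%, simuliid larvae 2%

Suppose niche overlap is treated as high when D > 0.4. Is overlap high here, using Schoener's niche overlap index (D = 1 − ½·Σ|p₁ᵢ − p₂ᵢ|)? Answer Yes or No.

Yes

Convert percentages to proportions (divide by 100).
Σ|p₁ᵢ − p₂ᵢ| = 0.27 + 0.26 + 0.15 + 0.15 + 0.05 + 0.06 + 0.12 = 1.06
D = 1 − ½ × 1.06 = 1 − 0.530 = 0.4700
D = 0.4700 > 0.4 → Yes.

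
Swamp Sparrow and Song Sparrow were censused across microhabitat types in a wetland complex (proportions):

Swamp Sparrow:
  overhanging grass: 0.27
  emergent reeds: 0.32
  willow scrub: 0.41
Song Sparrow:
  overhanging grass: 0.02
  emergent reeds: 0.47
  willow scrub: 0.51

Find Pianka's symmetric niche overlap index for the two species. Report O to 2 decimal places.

Σ p₁ᵢp₂ᵢ = 0.0054 + 0.1504 + 0.2091 = 0.3649
Σp_1ᵢ² = 0.27² + 0.32² + 0.41² = 0.0729 + 0.1024 + 0.1681 = 0.3434
Σp_2ᵢ² = 0.02² + 0.47² + 0.51² = 0.0004 + 0.2209 + 0.2601 = 0.4814
O = 0.3649 / √(0.3434 × 0.4814) = 0.3649 / 0.40659 = 0.8975

0.90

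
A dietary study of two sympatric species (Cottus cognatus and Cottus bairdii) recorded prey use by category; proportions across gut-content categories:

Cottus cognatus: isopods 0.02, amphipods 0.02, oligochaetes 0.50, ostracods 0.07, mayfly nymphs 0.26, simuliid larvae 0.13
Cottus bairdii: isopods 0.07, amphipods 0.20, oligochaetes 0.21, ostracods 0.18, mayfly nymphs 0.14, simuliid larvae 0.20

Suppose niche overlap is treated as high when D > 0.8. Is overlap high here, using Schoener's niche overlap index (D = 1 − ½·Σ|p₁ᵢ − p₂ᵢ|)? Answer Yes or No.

No

Σ|p₁ᵢ − p₂ᵢ| = 0.05 + 0.18 + 0.29 + 0.11 + 0.12 + 0.07 = 0.82
D = 1 − ½ × 0.82 = 1 − 0.410 = 0.5900
D = 0.5900 < 0.8 → No.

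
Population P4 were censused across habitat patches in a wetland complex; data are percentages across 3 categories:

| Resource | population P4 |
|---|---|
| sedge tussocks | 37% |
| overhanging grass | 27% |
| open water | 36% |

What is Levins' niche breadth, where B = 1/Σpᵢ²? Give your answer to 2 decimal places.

Convert percentages to proportions (divide by 100).
Σpᵢ² = 0.37² + 0.27² + 0.36² = 0.1369 + 0.0729 + 0.1296 = 0.3394
B = 1 / 0.3394 = 2.9464

2.95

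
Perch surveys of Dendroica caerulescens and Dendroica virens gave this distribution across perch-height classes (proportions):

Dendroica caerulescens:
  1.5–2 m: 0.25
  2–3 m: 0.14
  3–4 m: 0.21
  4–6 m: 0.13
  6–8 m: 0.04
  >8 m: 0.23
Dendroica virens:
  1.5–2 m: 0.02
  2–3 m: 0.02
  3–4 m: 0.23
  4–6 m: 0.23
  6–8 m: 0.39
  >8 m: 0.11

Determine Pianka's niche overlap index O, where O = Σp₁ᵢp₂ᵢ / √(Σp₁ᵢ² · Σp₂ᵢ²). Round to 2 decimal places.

Σ p₁ᵢp₂ᵢ = 0.0050 + 0.0028 + 0.0483 + 0.0299 + 0.0156 + 0.0253 = 0.1269
Σp_1ᵢ² = 0.25² + 0.14² + 0.21² + 0.13² + 0.04² + 0.23² = 0.0625 + 0.0196 + 0.0441 + 0.0169 + 0.0016 + 0.0529 = 0.1976
Σp_2ᵢ² = 0.02² + 0.02² + 0.23² + 0.23² + 0.39² + 0.11² = 0.0004 + 0.0004 + 0.0529 + 0.0529 + 0.1521 + 0.0121 = 0.2708
O = 0.1269 / √(0.1976 × 0.2708) = 0.1269 / 0.23132 = 0.5486

0.55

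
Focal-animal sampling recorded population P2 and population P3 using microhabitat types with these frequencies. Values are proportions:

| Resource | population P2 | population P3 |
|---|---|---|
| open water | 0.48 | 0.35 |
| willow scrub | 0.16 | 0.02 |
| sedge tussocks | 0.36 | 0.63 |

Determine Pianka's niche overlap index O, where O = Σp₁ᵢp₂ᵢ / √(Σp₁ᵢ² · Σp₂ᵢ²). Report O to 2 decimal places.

0.89

Σ p₁ᵢp₂ᵢ = 0.1680 + 0.0032 + 0.2268 = 0.3980
Σp_1ᵢ² = 0.48² + 0.16² + 0.36² = 0.2304 + 0.0256 + 0.1296 = 0.3856
Σp_2ᵢ² = 0.35² + 0.02² + 0.63² = 0.1225 + 0.0004 + 0.3969 = 0.5198
O = 0.3980 / √(0.3856 × 0.5198) = 0.3980 / 0.44770 = 0.8890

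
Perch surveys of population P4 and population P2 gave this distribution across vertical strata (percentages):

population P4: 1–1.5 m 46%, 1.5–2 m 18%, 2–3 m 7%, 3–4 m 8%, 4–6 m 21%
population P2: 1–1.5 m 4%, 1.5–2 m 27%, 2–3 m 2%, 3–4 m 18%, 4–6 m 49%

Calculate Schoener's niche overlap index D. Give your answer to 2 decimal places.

Convert percentages to proportions (divide by 100).
Σ|p₁ᵢ − p₂ᵢ| = 0.42 + 0.09 + 0.05 + 0.10 + 0.28 = 0.94
D = 1 − ½ × 0.94 = 1 − 0.470 = 0.5300

0.53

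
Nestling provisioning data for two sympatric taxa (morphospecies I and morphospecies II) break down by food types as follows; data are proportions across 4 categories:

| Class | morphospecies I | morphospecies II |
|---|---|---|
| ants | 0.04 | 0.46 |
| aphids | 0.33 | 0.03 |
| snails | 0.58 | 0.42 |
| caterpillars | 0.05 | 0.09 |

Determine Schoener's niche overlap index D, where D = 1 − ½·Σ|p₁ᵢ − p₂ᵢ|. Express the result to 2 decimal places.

0.54

Σ|p₁ᵢ − p₂ᵢ| = 0.42 + 0.30 + 0.16 + 0.04 = 0.92
D = 1 − ½ × 0.92 = 1 − 0.460 = 0.5400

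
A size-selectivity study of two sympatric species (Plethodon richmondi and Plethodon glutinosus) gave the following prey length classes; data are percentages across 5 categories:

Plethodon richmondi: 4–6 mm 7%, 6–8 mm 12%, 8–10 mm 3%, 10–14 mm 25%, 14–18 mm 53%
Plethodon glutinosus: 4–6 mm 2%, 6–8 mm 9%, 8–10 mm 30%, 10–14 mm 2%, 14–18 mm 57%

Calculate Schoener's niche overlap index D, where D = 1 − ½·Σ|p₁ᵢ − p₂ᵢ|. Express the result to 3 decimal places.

0.690

Convert percentages to proportions (divide by 100).
Σ|p₁ᵢ − p₂ᵢ| = 0.05 + 0.03 + 0.27 + 0.23 + 0.04 = 0.62
D = 1 − ½ × 0.62 = 1 − 0.310 = 0.69000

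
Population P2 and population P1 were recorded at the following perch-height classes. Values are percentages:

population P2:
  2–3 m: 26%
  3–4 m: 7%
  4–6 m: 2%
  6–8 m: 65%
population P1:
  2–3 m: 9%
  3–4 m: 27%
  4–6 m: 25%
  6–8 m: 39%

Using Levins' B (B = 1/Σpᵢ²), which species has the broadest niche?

population P1

Convert percentages to proportions (divide by 100).
Σp_P2ᵢ² = 0.26² + 0.07² + 0.02² + 0.65² = 0.0676 + 0.0049 + 0.0004 + 0.4225 = 0.4954
B_P2 = 1 / 0.4954 = 2.0186
Σp_P1ᵢ² = 0.09² + 0.27² + 0.25² + 0.39² = 0.0081 + 0.0729 + 0.0625 + 0.1521 = 0.2956
B_P1 = 1 / 0.2956 = 3.3829
Highest B → broadest niche (most generalist): population P1 (B = 3.38).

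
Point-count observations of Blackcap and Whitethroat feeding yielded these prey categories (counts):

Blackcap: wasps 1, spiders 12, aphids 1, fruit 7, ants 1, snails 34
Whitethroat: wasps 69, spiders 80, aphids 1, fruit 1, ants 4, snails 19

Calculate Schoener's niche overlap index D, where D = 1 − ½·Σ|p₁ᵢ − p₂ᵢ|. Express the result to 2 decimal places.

0.37

Proportions for Blackcap (n=56): 1/56=0.0179, 12/56=0.2143, 1/56=0.0179, 7/56=0.1250, 1/56=0.0179, 34/56=0.6071
Proportions for Whitethroat (n=174): 69/174=0.3966, 80/174=0.4598, 1/174=0.0057, 1/174=0.0057, 4/174=0.0230, 19/174=0.1092
Σ|p₁ᵢ − p₂ᵢ| = 0.3787 + 0.2455 + 0.0122 + 0.1193 + 0.0051 + 0.4979 = 1.2587
D = 1 − ½ × 1.2587 = 1 − 0.62935 = 0.37065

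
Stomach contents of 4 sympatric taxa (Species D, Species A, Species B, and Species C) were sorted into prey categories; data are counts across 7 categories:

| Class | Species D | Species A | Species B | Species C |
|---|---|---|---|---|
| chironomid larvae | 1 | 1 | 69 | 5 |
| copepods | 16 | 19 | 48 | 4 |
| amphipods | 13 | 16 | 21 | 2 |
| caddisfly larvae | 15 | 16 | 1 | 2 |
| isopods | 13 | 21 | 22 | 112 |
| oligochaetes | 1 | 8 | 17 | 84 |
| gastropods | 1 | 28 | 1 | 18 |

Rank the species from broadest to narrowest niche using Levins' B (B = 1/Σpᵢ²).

Species A > Species D > Species B > Species C

Proportions for Species D (n=60): 1/60=0.0167, 16/60=0.2667, 13/60=0.2167, 15/60=0.2500, 13/60=0.2167, 1/60=0.0167, 1/60=0.0167
Proportions for Species A (n=109): 1/109=0.0092, 19/109=0.1743, 16/109=0.1468, 16/109=0.1468, 21/109=0.1927, 8/109=0.0734, 28/109=0.2569
Proportions for Species B (n=179): 69/179=0.3855, 48/179=0.2682, 21/179=0.1173, 1/179=0.0056, 22/179=0.1229, 17/179=0.0950, 1/179=0.0056
Proportions for Species C (n=227): 5/227=0.0220, 4/227=0.0176, 2/227=0.0088, 2/227=0.0088, 112/227=0.4934, 84/227=0.3700, 18/227=0.0793
Σp_Dᵢ² = 0.0167² + 0.2667² + 0.2167² + 0.2500² + 0.2167² + 0.0167² + 0.0167² = 0.000279 + 0.071129 + 0.046959 + 0.062500 + 0.046959 + 0.000279 + 0.000279 = 0.228384
B_D = 1 / 0.228384 = 4.3786
Σp_Aᵢ² = 0.0092² + 0.1743² + 0.1468² + 0.1468² + 0.1927² + 0.0734² + 0.2569² = 0.000085 + 0.030380 + 0.021550 + 0.021550 + 0.037133 + 0.005388 + 0.065998 = 0.182084
B_A = 1 / 0.182084 = 5.4920
Σp_Bᵢ² = 0.3855² + 0.2682² + 0.1173² + 0.0056² + 0.1229² + 0.0950² + 0.0056² = 0.148610 + 0.071931 + 0.013759 + 0.000031 + 0.015104 + 0.009025 + 0.000031 = 0.258491
B_B = 1 / 0.258491 = 3.8686
Σp_Cᵢ² = 0.0220² + 0.0176² + 0.0088² + 0.0088² + 0.4934² + 0.3700² + 0.0793² = 0.000484 + 0.000310 + 0.000077 + 0.000077 + 0.243444 + 0.136900 + 0.006288 = 0.387580
B_C = 1 / 0.387580 = 2.5801
Ranking by B (broadest → narrowest): Species A (5.49) > Species D (4.38) > Species B (3.87) > Species C (2.58)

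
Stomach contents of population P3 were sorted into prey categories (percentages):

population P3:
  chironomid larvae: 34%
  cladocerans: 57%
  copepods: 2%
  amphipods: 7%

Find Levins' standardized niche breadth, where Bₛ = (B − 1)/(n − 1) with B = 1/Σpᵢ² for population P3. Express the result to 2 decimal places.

Convert percentages to proportions (divide by 100).
Σpᵢ² = 0.34² + 0.57² + 0.02² + 0.07² = 0.1156 + 0.3249 + 0.0004 + 0.0049 = 0.4458
B = 1 / 0.4458 = 2.2432
Bₛ = (B − 1)/(n − 1) = (2.2432 − 1)/(4 − 1) = 1.2432/3 = 0.4144

0.41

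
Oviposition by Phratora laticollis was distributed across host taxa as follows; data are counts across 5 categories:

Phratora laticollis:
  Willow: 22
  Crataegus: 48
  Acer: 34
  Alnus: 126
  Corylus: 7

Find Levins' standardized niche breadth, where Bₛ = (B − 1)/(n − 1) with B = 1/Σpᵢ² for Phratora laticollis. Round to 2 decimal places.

Proportions for Phratora laticollis (n=237): 22/237=0.0928, 48/237=0.2025, 34/237=0.1435, 126/237=0.5316, 7/237=0.0295
Σpᵢ² = 0.0928² + 0.2025² + 0.1435² + 0.5316² + 0.0295² = 0.008612 + 0.041006 + 0.020592 + 0.282599 + 0.000870 = 0.353679
B = 1 / 0.353679 = 2.8274
Bₛ = (B − 1)/(n − 1) = (2.8274 − 1)/(5 − 1) = 1.8274/4 = 0.4569

0.46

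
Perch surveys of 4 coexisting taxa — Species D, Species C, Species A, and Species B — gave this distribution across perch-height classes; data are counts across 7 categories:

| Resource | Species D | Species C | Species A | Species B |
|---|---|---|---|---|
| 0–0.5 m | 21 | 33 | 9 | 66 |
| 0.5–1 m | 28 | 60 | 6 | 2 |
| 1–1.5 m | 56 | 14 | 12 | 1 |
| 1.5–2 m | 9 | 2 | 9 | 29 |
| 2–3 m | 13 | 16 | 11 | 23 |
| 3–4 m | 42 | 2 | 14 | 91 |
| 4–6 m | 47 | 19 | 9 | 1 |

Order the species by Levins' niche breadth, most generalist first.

Species A > Species D > Species C > Species B

Proportions for Species D (n=216): 21/216=0.0972, 28/216=0.1296, 56/216=0.2593, 9/216=0.0417, 13/216=0.0602, 42/216=0.1944, 47/216=0.2176
Proportions for Species C (n=146): 33/146=0.2260, 60/146=0.4110, 14/146=0.0959, 2/146=0.0137, 16/146=0.1096, 2/146=0.0137, 19/146=0.1301
Proportions for Species A (n=70): 9/70=0.1286, 6/70=0.0857, 12/70=0.1714, 9/70=0.1286, 11/70=0.1571, 14/70=0.2000, 9/70=0.1286
Proportions for Species B (n=213): 66/213=0.3099, 2/213=0.0094, 1/213=0.0047, 29/213=0.1362, 23/213=0.1080, 91/213=0.4272, 1/213=0.0047
Σp_Dᵢ² = 0.0972² + 0.1296² + 0.2593² + 0.0417² + 0.0602² + 0.1944² + 0.2176² = 0.009448 + 0.016796 + 0.067236 + 0.001739 + 0.003624 + 0.037791 + 0.047350 = 0.183984
B_D = 1 / 0.183984 = 5.4353
Σp_Cᵢ² = 0.2260² + 0.4110² + 0.0959² + 0.0137² + 0.1096² + 0.0137² + 0.1301² = 0.051076 + 0.168921 + 0.009197 + 0.000188 + 0.012012 + 0.000188 + 0.016926 = 0.258508
B_C = 1 / 0.258508 = 3.8684
Σp_Aᵢ² = 0.1286² + 0.0857² + 0.1714² + 0.1286² + 0.1571² + 0.2000² + 0.1286² = 0.016538 + 0.007344 + 0.029378 + 0.016538 + 0.024680 + 0.040000 + 0.016538 = 0.151016
B_A = 1 / 0.151016 = 6.6218
Σp_Bᵢ² = 0.3099² + 0.0094² + 0.0047² + 0.1362² + 0.1080² + 0.4272² + 0.0047² = 0.096038 + 0.000088 + 0.000022 + 0.018550 + 0.011664 + 0.182500 + 0.000022 = 0.308884
B_B = 1 / 0.308884 = 3.2375
Ranking by B (broadest → narrowest): Species A (6.62) > Species D (5.44) > Species C (3.87) > Species B (3.24)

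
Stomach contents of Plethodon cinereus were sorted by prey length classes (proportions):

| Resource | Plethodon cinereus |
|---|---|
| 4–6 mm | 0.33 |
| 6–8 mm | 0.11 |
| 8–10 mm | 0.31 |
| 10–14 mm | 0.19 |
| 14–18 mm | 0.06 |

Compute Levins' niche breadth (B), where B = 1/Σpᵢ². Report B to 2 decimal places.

3.89

Σpᵢ² = 0.33² + 0.11² + 0.31² + 0.19² + 0.06² = 0.1089 + 0.0121 + 0.0961 + 0.0361 + 0.0036 = 0.2568
B = 1 / 0.2568 = 3.8941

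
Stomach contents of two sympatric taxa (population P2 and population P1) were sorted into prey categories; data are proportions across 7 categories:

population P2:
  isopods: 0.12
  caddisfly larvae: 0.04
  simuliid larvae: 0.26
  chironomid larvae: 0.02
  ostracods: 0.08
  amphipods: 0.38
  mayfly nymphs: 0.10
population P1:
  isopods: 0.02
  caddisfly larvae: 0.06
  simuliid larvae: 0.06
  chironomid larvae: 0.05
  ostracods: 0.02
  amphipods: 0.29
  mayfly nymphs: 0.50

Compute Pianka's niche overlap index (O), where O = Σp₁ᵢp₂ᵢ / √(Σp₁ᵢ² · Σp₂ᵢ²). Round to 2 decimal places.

0.63

Σ p₁ᵢp₂ᵢ = 0.0024 + 0.0024 + 0.0156 + 0.0010 + 0.0016 + 0.1102 + 0.0500 = 0.1832
Σp_1ᵢ² = 0.12² + 0.04² + 0.26² + 0.02² + 0.08² + 0.38² + 0.10² = 0.0144 + 0.0016 + 0.0676 + 0.0004 + 0.0064 + 0.1444 + 0.0100 = 0.2448
Σp_2ᵢ² = 0.02² + 0.06² + 0.06² + 0.05² + 0.02² + 0.29² + 0.50² = 0.0004 + 0.0036 + 0.0036 + 0.0025 + 0.0004 + 0.0841 + 0.2500 = 0.3446
O = 0.1832 / √(0.2448 × 0.3446) = 0.1832 / 0.29044 = 0.6308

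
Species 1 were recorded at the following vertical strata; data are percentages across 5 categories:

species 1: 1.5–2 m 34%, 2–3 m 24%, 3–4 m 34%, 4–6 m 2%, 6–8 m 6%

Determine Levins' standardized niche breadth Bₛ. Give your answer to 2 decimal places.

0.60

Convert percentages to proportions (divide by 100).
Σpᵢ² = 0.34² + 0.24² + 0.34² + 0.02² + 0.06² = 0.1156 + 0.0576 + 0.1156 + 0.0004 + 0.0036 = 0.2928
B = 1 / 0.2928 = 3.4153
Bₛ = (B − 1)/(n − 1) = (3.4153 − 1)/(5 − 1) = 2.4153/4 = 0.6038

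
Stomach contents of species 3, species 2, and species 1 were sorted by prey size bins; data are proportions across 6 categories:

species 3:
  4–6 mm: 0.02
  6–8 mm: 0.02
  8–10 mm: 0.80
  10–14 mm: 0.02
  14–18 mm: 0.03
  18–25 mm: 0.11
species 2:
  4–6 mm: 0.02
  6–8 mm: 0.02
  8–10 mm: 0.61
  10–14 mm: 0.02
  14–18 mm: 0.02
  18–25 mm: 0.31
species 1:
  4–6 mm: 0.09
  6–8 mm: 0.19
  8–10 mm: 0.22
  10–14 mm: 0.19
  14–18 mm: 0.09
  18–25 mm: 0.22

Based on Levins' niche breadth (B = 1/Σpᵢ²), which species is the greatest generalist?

species 1

Σp_3ᵢ² = 0.02² + 0.02² + 0.80² + 0.02² + 0.03² + 0.11² = 0.0004 + 0.0004 + 0.6400 + 0.0004 + 0.0009 + 0.0121 = 0.6542
B_3 = 1 / 0.6542 = 1.5286
Σp_2ᵢ² = 0.02² + 0.02² + 0.61² + 0.02² + 0.02² + 0.31² = 0.0004 + 0.0004 + 0.3721 + 0.0004 + 0.0004 + 0.0961 = 0.4698
B_2 = 1 / 0.4698 = 2.1286
Σp_1ᵢ² = 0.09² + 0.19² + 0.22² + 0.19² + 0.09² + 0.22² = 0.0081 + 0.0361 + 0.0484 + 0.0361 + 0.0081 + 0.0484 = 0.1852
B_1 = 1 / 0.1852 = 5.3996
Highest B → broadest niche (most generalist): species 1 (B = 5.40).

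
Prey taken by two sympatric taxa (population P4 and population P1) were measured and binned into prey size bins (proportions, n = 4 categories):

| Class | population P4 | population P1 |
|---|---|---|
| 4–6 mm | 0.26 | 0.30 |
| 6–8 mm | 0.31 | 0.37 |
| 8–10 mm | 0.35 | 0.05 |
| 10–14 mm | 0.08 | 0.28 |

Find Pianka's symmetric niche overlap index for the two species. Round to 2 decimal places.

0.78

Σ p₁ᵢp₂ᵢ = 0.0780 + 0.1147 + 0.0175 + 0.0224 = 0.2326
Σp_1ᵢ² = 0.26² + 0.31² + 0.35² + 0.08² = 0.0676 + 0.0961 + 0.1225 + 0.0064 = 0.2926
Σp_2ᵢ² = 0.30² + 0.37² + 0.05² + 0.28² = 0.0900 + 0.1369 + 0.0025 + 0.0784 = 0.3078
O = 0.2326 / √(0.2926 × 0.3078) = 0.2326 / 0.30010 = 0.7751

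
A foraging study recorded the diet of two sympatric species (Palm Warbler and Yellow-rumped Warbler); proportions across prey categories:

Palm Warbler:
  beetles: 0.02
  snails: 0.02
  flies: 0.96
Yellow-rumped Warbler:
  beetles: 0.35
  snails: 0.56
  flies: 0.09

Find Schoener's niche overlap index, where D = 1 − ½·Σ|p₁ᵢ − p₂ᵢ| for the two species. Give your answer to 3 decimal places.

0.130

Σ|p₁ᵢ − p₂ᵢ| = 0.33 + 0.54 + 0.87 = 1.74
D = 1 − ½ × 1.74 = 1 − 0.870 = 0.13000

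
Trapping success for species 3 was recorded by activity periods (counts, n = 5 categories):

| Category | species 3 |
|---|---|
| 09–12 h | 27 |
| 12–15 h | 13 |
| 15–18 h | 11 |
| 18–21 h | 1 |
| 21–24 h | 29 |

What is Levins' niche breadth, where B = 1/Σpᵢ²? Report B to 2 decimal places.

3.53

Proportions for species 3 (n=81): 27/81=0.3333, 13/81=0.1605, 11/81=0.1358, 1/81=0.0123, 29/81=0.3580
Σpᵢ² = 0.3333² + 0.1605² + 0.1358² + 0.0123² + 0.3580² = 0.111089 + 0.025760 + 0.018442 + 0.000151 + 0.128164 = 0.283606
B = 1 / 0.283606 = 3.5260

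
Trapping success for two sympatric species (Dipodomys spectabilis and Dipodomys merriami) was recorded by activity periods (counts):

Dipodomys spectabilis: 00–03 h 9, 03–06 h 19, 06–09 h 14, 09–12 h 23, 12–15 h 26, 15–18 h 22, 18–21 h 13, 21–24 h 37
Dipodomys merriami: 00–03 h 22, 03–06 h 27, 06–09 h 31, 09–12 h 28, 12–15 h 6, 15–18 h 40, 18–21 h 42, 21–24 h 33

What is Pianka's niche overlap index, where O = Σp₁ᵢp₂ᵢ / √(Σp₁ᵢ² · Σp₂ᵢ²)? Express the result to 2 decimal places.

Proportions for Dipodomys spectabilis (n=163): 9/163=0.0552, 19/163=0.1166, 14/163=0.0859, 23/163=0.1411, 26/163=0.1595, 22/163=0.1350, 13/163=0.0798, 37/163=0.2270
Proportions for Dipodomys merriami (n=229): 22/229=0.0961, 27/229=0.1179, 31/229=0.1354, 28/229=0.1223, 6/229=0.0262, 40/229=0.1747, 42/229=0.1834, 33/229=0.1441
Σ p₁ᵢp₂ᵢ = 0.005305 + 0.013747 + 0.011631 + 0.017257 + 0.004179 + 0.023585 + 0.014635 + 0.032711 = 0.123050
Σp_1ᵢ² = 0.0552² + 0.1166² + 0.0859² + 0.1411² + 0.1595² + 0.1350² + 0.0798² + 0.2270² = 0.003047 + 0.013596 + 0.007379 + 0.019909 + 0.025440 + 0.018225 + 0.006368 + 0.051529 = 0.145493
Σp_2ᵢ² = 0.0961² + 0.1179² + 0.1354² + 0.1223² + 0.0262² + 0.1747² + 0.1834² + 0.1441² = 0.009235 + 0.013900 + 0.018333 + 0.014957 + 0.000686 + 0.030520 + 0.033636 + 0.020765 = 0.142032
O = 0.123050 / √(0.145493 × 0.142032) = 0.123050 / 0.1437521 = 0.8560

0.86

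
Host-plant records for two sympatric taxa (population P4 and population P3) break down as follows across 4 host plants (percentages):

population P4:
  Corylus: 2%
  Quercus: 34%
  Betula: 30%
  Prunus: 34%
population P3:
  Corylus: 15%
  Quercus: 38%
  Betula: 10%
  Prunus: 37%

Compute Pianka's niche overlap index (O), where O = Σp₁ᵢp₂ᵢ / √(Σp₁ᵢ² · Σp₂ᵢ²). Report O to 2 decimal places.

0.91

Convert percentages to proportions (divide by 100).
Σ p₁ᵢp₂ᵢ = 0.0030 + 0.1292 + 0.0300 + 0.1258 = 0.2880
Σp_1ᵢ² = 0.02² + 0.34² + 0.30² + 0.34² = 0.0004 + 0.1156 + 0.0900 + 0.1156 = 0.3216
Σp_2ᵢ² = 0.15² + 0.38² + 0.10² + 0.37² = 0.0225 + 0.1444 + 0.0100 + 0.1369 = 0.3138
O = 0.2880 / √(0.3216 × 0.3138) = 0.2880 / 0.31768 = 0.9066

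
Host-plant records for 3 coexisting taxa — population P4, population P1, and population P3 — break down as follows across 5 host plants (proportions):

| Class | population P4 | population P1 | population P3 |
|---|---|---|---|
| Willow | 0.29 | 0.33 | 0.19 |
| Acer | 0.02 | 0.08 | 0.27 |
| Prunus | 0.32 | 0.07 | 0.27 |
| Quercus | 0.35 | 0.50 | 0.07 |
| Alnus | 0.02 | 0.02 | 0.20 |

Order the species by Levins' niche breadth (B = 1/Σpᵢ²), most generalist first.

Σp_P4ᵢ² = 0.29² + 0.02² + 0.32² + 0.35² + 0.02² = 0.0841 + 0.0004 + 0.1024 + 0.1225 + 0.0004 = 0.3098
B_P4 = 1 / 0.3098 = 3.2279
Σp_P1ᵢ² = 0.33² + 0.08² + 0.07² + 0.50² + 0.02² = 0.1089 + 0.0064 + 0.0049 + 0.2500 + 0.0004 = 0.3706
B_P1 = 1 / 0.3706 = 2.6983
Σp_P3ᵢ² = 0.19² + 0.27² + 0.27² + 0.07² + 0.20² = 0.0361 + 0.0729 + 0.0729 + 0.0049 + 0.0400 = 0.2268
B_P3 = 1 / 0.2268 = 4.4092
Ranking by B (broadest → narrowest): population P3 (4.41) > population P4 (3.23) > population P1 (2.70)

population P3 > population P4 > population P1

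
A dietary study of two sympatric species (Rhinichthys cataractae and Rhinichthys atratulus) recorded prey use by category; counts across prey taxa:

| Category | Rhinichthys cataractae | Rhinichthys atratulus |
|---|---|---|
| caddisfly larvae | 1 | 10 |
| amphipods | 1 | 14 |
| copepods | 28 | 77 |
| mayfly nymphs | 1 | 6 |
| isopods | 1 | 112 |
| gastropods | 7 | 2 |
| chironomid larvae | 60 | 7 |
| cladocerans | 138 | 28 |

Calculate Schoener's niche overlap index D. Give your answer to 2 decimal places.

0.28

Proportions for Rhinichthys cataractae (n=237): 1/237=0.0042, 1/237=0.0042, 28/237=0.1181, 1/237=0.0042, 1/237=0.0042, 7/237=0.0295, 60/237=0.2532, 138/237=0.5823
Proportions for Rhinichthys atratulus (n=256): 10/256=0.0391, 14/256=0.0547, 77/256=0.3008, 6/256=0.0234, 112/256=0.4375, 2/256=0.0078, 7/256=0.0273, 28/256=0.1094
Σ|p₁ᵢ − p₂ᵢ| = 0.0349 + 0.0505 + 0.1827 + 0.0192 + 0.4333 + 0.0217 + 0.2259 + 0.4729 = 1.4411
D = 1 − ½ × 1.4411 = 1 − 0.72055 = 0.27945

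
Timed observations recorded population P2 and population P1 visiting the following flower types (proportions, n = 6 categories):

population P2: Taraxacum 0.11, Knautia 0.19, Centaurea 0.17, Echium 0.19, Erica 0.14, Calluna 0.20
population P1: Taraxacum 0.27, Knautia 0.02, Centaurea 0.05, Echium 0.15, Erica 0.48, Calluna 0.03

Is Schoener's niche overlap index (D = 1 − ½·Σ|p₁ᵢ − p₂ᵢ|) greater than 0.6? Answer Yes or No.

Σ|p₁ᵢ − p₂ᵢ| = 0.16 + 0.17 + 0.12 + 0.04 + 0.34 + 0.17 = 1.00
D = 1 − ½ × 1.00 = 1 − 0.500 = 0.5000
D = 0.5000 < 0.6 → No.

No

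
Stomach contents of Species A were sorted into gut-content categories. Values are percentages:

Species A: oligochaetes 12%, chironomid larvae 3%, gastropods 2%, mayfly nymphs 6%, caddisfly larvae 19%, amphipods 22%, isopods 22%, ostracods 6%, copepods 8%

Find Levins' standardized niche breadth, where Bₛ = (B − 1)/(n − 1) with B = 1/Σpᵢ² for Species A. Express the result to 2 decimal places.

0.65

Convert percentages to proportions (divide by 100).
Σpᵢ² = 0.12² + 0.03² + 0.02² + 0.06² + 0.19² + 0.22² + 0.22² + 0.06² + 0.08² = 0.0144 + 0.0009 + 0.0004 + 0.0036 + 0.0361 + 0.0484 + 0.0484 + 0.0036 + 0.0064 = 0.1622
B = 1 / 0.1622 = 6.1652
Bₛ = (B − 1)/(n − 1) = (6.1652 − 1)/(9 − 1) = 5.1652/8 = 0.6457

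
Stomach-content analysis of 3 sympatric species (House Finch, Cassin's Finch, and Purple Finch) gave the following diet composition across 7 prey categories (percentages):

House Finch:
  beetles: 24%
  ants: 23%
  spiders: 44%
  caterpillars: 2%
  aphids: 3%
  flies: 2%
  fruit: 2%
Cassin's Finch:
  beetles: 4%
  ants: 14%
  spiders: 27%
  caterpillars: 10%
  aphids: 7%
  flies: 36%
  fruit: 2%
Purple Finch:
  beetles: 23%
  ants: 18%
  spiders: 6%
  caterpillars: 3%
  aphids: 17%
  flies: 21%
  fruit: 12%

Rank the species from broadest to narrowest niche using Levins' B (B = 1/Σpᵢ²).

Convert percentages to proportions (divide by 100).
Σp_Housᵢ² = 0.24² + 0.23² + 0.44² + 0.02² + 0.03² + 0.02² + 0.02² = 0.0576 + 0.0529 + 0.1936 + 0.0004 + 0.0009 + 0.0004 + 0.0004 = 0.3062
B_Hous = 1 / 0.3062 = 3.2658
Σp_Cassᵢ² = 0.04² + 0.14² + 0.27² + 0.10² + 0.07² + 0.36² + 0.02² = 0.0016 + 0.0196 + 0.0729 + 0.0100 + 0.0049 + 0.1296 + 0.0004 = 0.2390
B_Cass = 1 / 0.2390 = 4.1841
Σp_Purpᵢ² = 0.23² + 0.18² + 0.06² + 0.03² + 0.17² + 0.21² + 0.12² = 0.0529 + 0.0324 + 0.0036 + 0.0009 + 0.0289 + 0.0441 + 0.0144 = 0.1772
B_Purp = 1 / 0.1772 = 5.6433
Ranking by B (broadest → narrowest): Purple Finch (5.64) > Cassin's Finch (4.18) > House Finch (3.27)

Purple Finch > Cassin's Finch > House Finch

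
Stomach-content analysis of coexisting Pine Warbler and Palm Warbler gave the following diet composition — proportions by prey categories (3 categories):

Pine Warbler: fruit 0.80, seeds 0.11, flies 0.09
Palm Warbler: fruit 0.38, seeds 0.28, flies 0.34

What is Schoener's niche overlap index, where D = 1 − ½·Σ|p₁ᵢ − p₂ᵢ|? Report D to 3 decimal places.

Σ|p₁ᵢ − p₂ᵢ| = 0.42 + 0.17 + 0.25 = 0.84
D = 1 − ½ × 0.84 = 1 − 0.420 = 0.58000

0.580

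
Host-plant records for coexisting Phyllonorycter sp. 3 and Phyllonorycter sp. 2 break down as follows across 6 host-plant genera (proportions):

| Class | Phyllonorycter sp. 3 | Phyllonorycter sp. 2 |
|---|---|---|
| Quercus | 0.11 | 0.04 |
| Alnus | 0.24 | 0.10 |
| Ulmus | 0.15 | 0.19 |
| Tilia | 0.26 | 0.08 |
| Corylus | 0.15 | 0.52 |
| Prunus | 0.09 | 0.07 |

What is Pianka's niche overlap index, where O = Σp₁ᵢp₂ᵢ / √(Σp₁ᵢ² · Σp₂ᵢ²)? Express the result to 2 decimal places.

0.65

Σ p₁ᵢp₂ᵢ = 0.0044 + 0.0240 + 0.0285 + 0.0208 + 0.0780 + 0.0063 = 0.1620
Σp_1ᵢ² = 0.11² + 0.24² + 0.15² + 0.26² + 0.15² + 0.09² = 0.0121 + 0.0576 + 0.0225 + 0.0676 + 0.0225 + 0.0081 = 0.1904
Σp_2ᵢ² = 0.04² + 0.10² + 0.19² + 0.08² + 0.52² + 0.07² = 0.0016 + 0.0100 + 0.0361 + 0.0064 + 0.2704 + 0.0049 = 0.3294
O = 0.1620 / √(0.1904 × 0.3294) = 0.1620 / 0.25044 = 0.6469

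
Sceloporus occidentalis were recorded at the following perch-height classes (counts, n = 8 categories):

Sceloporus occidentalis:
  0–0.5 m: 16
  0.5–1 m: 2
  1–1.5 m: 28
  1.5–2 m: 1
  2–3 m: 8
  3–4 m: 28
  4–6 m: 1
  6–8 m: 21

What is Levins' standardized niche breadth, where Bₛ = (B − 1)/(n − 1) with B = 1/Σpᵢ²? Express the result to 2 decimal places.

Proportions for Sceloporus occidentalis (n=105): 16/105=0.1524, 2/105=0.0190, 28/105=0.2667, 1/105=0.0095, 8/105=0.0762, 28/105=0.2667, 1/105=0.0095, 21/105=0.2000
Σpᵢ² = 0.1524² + 0.0190² + 0.2667² + 0.0095² + 0.0762² + 0.2667² + 0.0095² + 0.2000² = 0.023226 + 0.000361 + 0.071129 + 0.000090 + 0.005806 + 0.071129 + 0.000090 + 0.040000 = 0.211831
B = 1 / 0.211831 = 4.7207
Bₛ = (B − 1)/(n − 1) = (4.7207 − 1)/(8 − 1) = 3.7207/7 = 0.5315

0.53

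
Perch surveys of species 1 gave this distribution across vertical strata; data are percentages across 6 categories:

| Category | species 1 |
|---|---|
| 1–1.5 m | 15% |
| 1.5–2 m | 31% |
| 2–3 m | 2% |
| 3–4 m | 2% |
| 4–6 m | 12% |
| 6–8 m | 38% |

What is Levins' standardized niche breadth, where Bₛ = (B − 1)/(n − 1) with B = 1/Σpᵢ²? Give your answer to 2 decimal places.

0.52

Convert percentages to proportions (divide by 100).
Σpᵢ² = 0.15² + 0.31² + 0.02² + 0.02² + 0.12² + 0.38² = 0.0225 + 0.0961 + 0.0004 + 0.0004 + 0.0144 + 0.1444 = 0.2782
B = 1 / 0.2782 = 3.5945
Bₛ = (B − 1)/(n − 1) = (3.5945 − 1)/(6 − 1) = 2.5945/5 = 0.5189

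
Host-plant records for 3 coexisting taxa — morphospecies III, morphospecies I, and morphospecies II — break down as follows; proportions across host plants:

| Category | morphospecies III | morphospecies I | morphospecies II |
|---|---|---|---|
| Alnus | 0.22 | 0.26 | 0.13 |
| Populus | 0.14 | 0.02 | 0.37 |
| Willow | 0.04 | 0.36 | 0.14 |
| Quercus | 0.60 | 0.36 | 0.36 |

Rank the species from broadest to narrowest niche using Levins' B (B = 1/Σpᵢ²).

Σp_IIIᵢ² = 0.22² + 0.14² + 0.04² + 0.60² = 0.0484 + 0.0196 + 0.0016 + 0.3600 = 0.4296
B_III = 1 / 0.4296 = 2.3277
Σp_Iᵢ² = 0.26² + 0.02² + 0.36² + 0.36² = 0.0676 + 0.0004 + 0.1296 + 0.1296 = 0.3272
B_I = 1 / 0.3272 = 3.0562
Σp_IIᵢ² = 0.13² + 0.37² + 0.14² + 0.36² = 0.0169 + 0.1369 + 0.0196 + 0.1296 = 0.3030
B_II = 1 / 0.3030 = 3.3003
Ranking by B (broadest → narrowest): morphospecies II (3.30) > morphospecies I (3.06) > morphospecies III (2.33)

morphospecies II > morphospecies I > morphospecies III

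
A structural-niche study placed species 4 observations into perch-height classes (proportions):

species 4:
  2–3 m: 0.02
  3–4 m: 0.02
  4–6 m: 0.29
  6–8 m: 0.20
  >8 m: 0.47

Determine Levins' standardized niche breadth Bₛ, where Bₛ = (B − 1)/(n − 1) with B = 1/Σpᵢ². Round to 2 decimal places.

0.47

Σpᵢ² = 0.02² + 0.02² + 0.29² + 0.20² + 0.47² = 0.0004 + 0.0004 + 0.0841 + 0.0400 + 0.2209 = 0.3458
B = 1 / 0.3458 = 2.8918
Bₛ = (B − 1)/(n − 1) = (2.8918 − 1)/(5 − 1) = 1.8918/4 = 0.4730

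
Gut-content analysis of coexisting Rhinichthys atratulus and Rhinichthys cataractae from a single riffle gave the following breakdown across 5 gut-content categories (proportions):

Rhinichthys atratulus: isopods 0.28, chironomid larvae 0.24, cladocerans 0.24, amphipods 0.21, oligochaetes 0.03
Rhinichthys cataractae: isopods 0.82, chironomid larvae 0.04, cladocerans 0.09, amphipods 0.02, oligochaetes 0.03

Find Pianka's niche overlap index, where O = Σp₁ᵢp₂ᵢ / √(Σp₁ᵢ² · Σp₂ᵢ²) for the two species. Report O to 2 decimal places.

0.66

Σ p₁ᵢp₂ᵢ = 0.2296 + 0.0096 + 0.0216 + 0.0042 + 0.0009 = 0.2659
Σp_1ᵢ² = 0.28² + 0.24² + 0.24² + 0.21² + 0.03² = 0.0784 + 0.0576 + 0.0576 + 0.0441 + 0.0009 = 0.2386
Σp_2ᵢ² = 0.82² + 0.04² + 0.09² + 0.02² + 0.03² = 0.6724 + 0.0016 + 0.0081 + 0.0004 + 0.0009 = 0.6834
O = 0.2659 / √(0.2386 × 0.6834) = 0.2659 / 0.40381 = 0.6585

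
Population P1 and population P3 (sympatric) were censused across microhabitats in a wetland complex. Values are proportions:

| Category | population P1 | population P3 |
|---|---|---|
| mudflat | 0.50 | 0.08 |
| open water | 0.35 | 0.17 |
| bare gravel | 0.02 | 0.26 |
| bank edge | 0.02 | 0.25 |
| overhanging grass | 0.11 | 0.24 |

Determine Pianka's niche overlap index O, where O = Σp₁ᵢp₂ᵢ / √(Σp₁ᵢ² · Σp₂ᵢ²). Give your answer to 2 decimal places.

0.46

Σ p₁ᵢp₂ᵢ = 0.0400 + 0.0595 + 0.0052 + 0.0050 + 0.0264 = 0.1361
Σp_1ᵢ² = 0.50² + 0.35² + 0.02² + 0.02² + 0.11² = 0.2500 + 0.1225 + 0.0004 + 0.0004 + 0.0121 = 0.3854
Σp_2ᵢ² = 0.08² + 0.17² + 0.26² + 0.25² + 0.24² = 0.0064 + 0.0289 + 0.0676 + 0.0625 + 0.0576 = 0.2230
O = 0.1361 / √(0.3854 × 0.2230) = 0.1361 / 0.29316 = 0.4643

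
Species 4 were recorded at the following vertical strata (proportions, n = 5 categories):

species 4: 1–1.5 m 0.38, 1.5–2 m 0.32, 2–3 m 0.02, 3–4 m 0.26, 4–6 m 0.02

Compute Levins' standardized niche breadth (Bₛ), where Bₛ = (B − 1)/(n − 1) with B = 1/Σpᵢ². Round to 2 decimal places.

0.54

Σpᵢ² = 0.38² + 0.32² + 0.02² + 0.26² + 0.02² = 0.1444 + 0.1024 + 0.0004 + 0.0676 + 0.0004 = 0.3152
B = 1 / 0.3152 = 3.1726
Bₛ = (B − 1)/(n − 1) = (3.1726 − 1)/(5 − 1) = 2.1726/4 = 0.5432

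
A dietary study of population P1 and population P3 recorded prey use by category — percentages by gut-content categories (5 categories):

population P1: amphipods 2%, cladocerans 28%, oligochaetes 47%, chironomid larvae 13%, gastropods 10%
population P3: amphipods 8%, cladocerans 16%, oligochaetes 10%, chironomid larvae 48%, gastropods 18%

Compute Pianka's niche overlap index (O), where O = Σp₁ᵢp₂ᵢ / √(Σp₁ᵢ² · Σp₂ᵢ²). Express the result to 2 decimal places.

0.55

Convert percentages to proportions (divide by 100).
Σ p₁ᵢp₂ᵢ = 0.0016 + 0.0448 + 0.0470 + 0.0624 + 0.0180 = 0.1738
Σp_1ᵢ² = 0.02² + 0.28² + 0.47² + 0.13² + 0.10² = 0.0004 + 0.0784 + 0.2209 + 0.0169 + 0.0100 = 0.3266
Σp_2ᵢ² = 0.08² + 0.16² + 0.10² + 0.48² + 0.18² = 0.0064 + 0.0256 + 0.0100 + 0.2304 + 0.0324 = 0.3048
O = 0.1738 / √(0.3266 × 0.3048) = 0.1738 / 0.31551 = 0.5509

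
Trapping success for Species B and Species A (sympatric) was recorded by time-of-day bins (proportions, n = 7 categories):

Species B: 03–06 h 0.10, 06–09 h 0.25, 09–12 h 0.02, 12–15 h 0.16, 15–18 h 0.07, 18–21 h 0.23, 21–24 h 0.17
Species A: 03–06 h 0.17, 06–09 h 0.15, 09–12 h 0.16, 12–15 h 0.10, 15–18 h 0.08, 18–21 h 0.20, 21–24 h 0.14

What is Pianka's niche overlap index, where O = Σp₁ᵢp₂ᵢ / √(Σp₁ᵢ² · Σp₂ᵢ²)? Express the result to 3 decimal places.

0.886

Σ p₁ᵢp₂ᵢ = 0.0170 + 0.0375 + 0.0032 + 0.0160 + 0.0056 + 0.0460 + 0.0238 = 0.1491
Σp_1ᵢ² = 0.10² + 0.25² + 0.02² + 0.16² + 0.07² + 0.23² + 0.17² = 0.0100 + 0.0625 + 0.0004 + 0.0256 + 0.0049 + 0.0529 + 0.0289 = 0.1852
Σp_2ᵢ² = 0.17² + 0.15² + 0.16² + 0.10² + 0.08² + 0.20² + 0.14² = 0.0289 + 0.0225 + 0.0256 + 0.0100 + 0.0064 + 0.0400 + 0.0196 = 0.1530
O = 0.1491 / √(0.1852 × 0.1530) = 0.1491 / 0.168332 = 0.88575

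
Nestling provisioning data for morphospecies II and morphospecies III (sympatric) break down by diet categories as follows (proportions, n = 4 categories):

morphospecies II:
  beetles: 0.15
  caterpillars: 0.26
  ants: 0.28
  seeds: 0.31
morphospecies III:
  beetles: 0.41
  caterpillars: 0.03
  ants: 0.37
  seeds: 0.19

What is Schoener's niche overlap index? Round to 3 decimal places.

Σ|p₁ᵢ − p₂ᵢ| = 0.26 + 0.23 + 0.09 + 0.12 = 0.70
D = 1 − ½ × 0.70 = 1 − 0.350 = 0.65000

0.650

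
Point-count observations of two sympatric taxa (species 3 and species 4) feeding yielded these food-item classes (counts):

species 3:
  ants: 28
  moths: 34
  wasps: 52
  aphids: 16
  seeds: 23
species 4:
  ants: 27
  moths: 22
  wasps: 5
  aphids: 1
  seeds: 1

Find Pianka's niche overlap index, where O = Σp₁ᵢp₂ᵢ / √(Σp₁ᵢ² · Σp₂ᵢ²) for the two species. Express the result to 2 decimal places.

0.69

Proportions for species 3 (n=153): 28/153=0.1830, 34/153=0.2222, 52/153=0.3399, 16/153=0.1046, 23/153=0.1503
Proportions for species 4 (n=56): 27/56=0.4821, 22/56=0.3929, 5/56=0.0893, 1/56=0.0179, 1/56=0.0179
Σ p₁ᵢp₂ᵢ = 0.088224 + 0.087302 + 0.030353 + 0.001872 + 0.002690 = 0.210441
Σp_1ᵢ² = 0.1830² + 0.2222² + 0.3399² + 0.1046² + 0.1503² = 0.033489 + 0.049373 + 0.115532 + 0.010941 + 0.022590 = 0.231925
Σp_2ᵢ² = 0.4821² + 0.3929² + 0.0893² + 0.0179² + 0.0179² = 0.232420 + 0.154370 + 0.007974 + 0.000320 + 0.000320 = 0.395404
O = 0.210441 / √(0.231925 × 0.395404) = 0.210441 / 0.3028268 = 0.6949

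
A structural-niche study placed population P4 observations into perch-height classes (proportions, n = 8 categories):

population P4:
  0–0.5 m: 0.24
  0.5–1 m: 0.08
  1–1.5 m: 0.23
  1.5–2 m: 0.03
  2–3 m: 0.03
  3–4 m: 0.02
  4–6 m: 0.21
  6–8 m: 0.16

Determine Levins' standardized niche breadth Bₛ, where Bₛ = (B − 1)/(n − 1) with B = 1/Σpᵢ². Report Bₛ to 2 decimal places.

0.61

Σpᵢ² = 0.24² + 0.08² + 0.23² + 0.03² + 0.03² + 0.02² + 0.21² + 0.16² = 0.0576 + 0.0064 + 0.0529 + 0.0009 + 0.0009 + 0.0004 + 0.0441 + 0.0256 = 0.1888
B = 1 / 0.1888 = 5.2966
Bₛ = (B − 1)/(n − 1) = (5.2966 − 1)/(8 − 1) = 4.2966/7 = 0.6138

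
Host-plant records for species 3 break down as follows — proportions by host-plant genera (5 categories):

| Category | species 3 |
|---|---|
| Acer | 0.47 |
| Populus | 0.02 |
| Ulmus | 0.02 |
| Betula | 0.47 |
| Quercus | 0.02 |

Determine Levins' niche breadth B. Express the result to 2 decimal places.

2.26

Σpᵢ² = 0.47² + 0.02² + 0.02² + 0.47² + 0.02² = 0.2209 + 0.0004 + 0.0004 + 0.2209 + 0.0004 = 0.4430
B = 1 / 0.4430 = 2.2573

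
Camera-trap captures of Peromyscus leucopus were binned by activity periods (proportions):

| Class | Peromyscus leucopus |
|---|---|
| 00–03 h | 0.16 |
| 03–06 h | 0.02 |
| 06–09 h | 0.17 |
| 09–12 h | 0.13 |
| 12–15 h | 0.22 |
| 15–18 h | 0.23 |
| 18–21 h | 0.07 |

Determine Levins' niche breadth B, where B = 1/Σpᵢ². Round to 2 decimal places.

Σpᵢ² = 0.16² + 0.02² + 0.17² + 0.13² + 0.22² + 0.23² + 0.07² = 0.0256 + 0.0004 + 0.0289 + 0.0169 + 0.0484 + 0.0529 + 0.0049 = 0.1780
B = 1 / 0.1780 = 5.6180

5.62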